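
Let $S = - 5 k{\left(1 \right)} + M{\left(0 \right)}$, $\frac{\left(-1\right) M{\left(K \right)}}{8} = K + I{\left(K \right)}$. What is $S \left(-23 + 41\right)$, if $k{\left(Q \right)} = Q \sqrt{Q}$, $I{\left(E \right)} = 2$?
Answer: $-378$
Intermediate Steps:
$k{\left(Q \right)} = Q^{\frac{3}{2}}$
$M{\left(K \right)} = -16 - 8 K$ ($M{\left(K \right)} = - 8 \left(K + 2\right) = - 8 \left(2 + K\right) = -16 - 8 K$)
$S = -21$ ($S = - 5 \cdot 1^{\frac{3}{2}} - 16 = \left(-5\right) 1 + \left(-16 + 0\right) = -5 - 16 = -21$)
$S \left(-23 + 41\right) = - 21 \left(-23 + 41\right) = \left(-21\right) 18 = -378$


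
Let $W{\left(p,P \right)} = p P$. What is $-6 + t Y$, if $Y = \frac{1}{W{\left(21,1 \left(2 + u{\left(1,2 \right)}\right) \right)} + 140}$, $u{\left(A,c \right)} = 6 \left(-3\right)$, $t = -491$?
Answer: $- \frac{685}{196} \approx -3.4949$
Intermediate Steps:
$u{\left(A,c \right)} = -18$
$W{\left(p,P \right)} = P p$
$Y = - \frac{1}{196}$ ($Y = \frac{1}{1 \left(2 - 18\right) 21 + 140} = \frac{1}{1 \left(-16\right) 21 + 140} = \frac{1}{\left(-16\right) 21 + 140} = \frac{1}{-336 + 140} = \frac{1}{-196} = - \frac{1}{196} \approx -0.005102$)
$-6 + t Y = -6 - - \frac{491}{196} = -6 + \frac{491}{196} = - \frac{685}{196}$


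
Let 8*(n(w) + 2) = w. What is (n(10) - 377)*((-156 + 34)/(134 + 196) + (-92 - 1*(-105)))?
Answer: -787231/165 ≈ -4771.1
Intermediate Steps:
n(w) = -2 + w/8
(n(10) - 377)*((-156 + 34)/(134 + 196) + (-92 - 1*(-105))) = ((-2 + (⅛)*10) - 377)*((-156 + 34)/(134 + 196) + (-92 - 1*(-105))) = ((-2 + 5/4) - 377)*(-122/330 + (-92 + 105)) = (-¾ - 377)*(-122*1/330 + 13) = -1511*(-61/165 + 13)/4 = -1511/4*2084/165 = -787231/165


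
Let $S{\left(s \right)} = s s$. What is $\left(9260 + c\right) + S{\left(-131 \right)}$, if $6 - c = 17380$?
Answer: $9047$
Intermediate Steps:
$c = -17374$ ($c = 6 - 17380 = -17374$)
$S{\left(s \right)} = s^{2}$
$\left(9260 + c\right) + S{\left(-131 \right)} = \left(9260 - 17374\right) + \left(-131\right)^{2} = -8114 + 17161 = 9047$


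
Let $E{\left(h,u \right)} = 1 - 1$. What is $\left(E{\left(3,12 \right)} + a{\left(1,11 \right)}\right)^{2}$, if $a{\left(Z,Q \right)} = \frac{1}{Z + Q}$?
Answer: $\frac{1}{144} \approx 0.0069444$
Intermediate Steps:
$E{\left(h,u \right)} = 0$
$a{\left(Z,Q \right)} = \frac{1}{Q + Z}$
$\left(E{\left(3,12 \right)} + a{\left(1,11 \right)}\right)^{2} = \left(0 + \frac{1}{11 + 1}\right)^{2} = \left(0 + \frac{1}{12}\right)^{2} = \left(\frac{1}{12}\right)^{2} = \frac{1}{144}$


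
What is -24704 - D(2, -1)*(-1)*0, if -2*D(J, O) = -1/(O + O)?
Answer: -24704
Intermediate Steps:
D(J, O) = 1/(4*O) (D(J, O) = -(-1)/(2*(O + O)) = -(-1)/(2*(2*O)) = -(-1)*1/(2*O)/2 = -(-1)/(4*O) = 1/(4*O))
-24704 - D(2, -1)*(-1)*0 = -24704 - ((1/4)/(-1))*(-1)*0 = -24704 - ((1/4)*(-1))*(-1)*0 = -24704 - (-1/4*(-1))*0 = -24704 - 0/4 = -24704 - 1*0 = -24704 + 0 = -24704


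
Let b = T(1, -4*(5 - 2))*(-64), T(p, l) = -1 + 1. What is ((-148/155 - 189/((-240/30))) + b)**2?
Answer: 790228321/1537600 ≈ 513.94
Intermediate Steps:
T(p, l) = 0
b = 0 (b = 0*(-64) = 0)
((-148/155 - 189/((-240/30))) + b)**2 = ((-148/155 - 189/((-240/30))) + 0)**2 = ((-148*1/155 - 189/((-240*1/30))) + 0)**2 = ((-148/155 - 189/(-8)) + 0)**2 = ((-148/155 - 189*(-1/8)) + 0)**2 = ((-148/155 + 189/8) + 0)**2 = (28111/1240 + 0)**2 = (28111/1240)**2 = 790228321/1537600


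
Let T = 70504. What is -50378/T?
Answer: -25189/35252 ≈ -0.71454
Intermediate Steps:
-50378/T = -50378/70504 = -50378*1/70504 = -25189/35252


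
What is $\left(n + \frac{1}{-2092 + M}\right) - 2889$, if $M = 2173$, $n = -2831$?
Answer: $- \frac{463319}{81} \approx -5720.0$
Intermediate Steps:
$\left(n + \frac{1}{-2092 + M}\right) - 2889 = \left(-2831 + \frac{1}{-2092 + 2173}\right) - 2889 = \left(-2831 + \frac{1}{81}\right) - 2889 = - \frac{229310}{81} - 2889 = - \frac{463319}{81}$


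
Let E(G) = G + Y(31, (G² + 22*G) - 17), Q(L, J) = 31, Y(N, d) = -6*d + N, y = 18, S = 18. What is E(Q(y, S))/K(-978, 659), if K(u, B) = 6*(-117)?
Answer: 4847/351 ≈ 13.809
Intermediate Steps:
Y(N, d) = N - 6*d
K(u, B) = -702
E(G) = 133 - 131*G - 6*G² (E(G) = G + (31 - 6*((G² + 22*G) - 17)) = G + (31 - 6*(-17 + G² + 22*G)) = G + (31 + (102 - 132*G - 6*G²)) = G + (133 - 132*G - 6*G²) = 133 - 131*G - 6*G²)
E(Q(y, S))/K(-978, 659) = (133 - 131*31 - 6*31²)/(-702) = (133 - 4061 - 6*961)*(-1/702) = (133 - 4061 - 5766)*(-1/702) = -9694*(-1/702) = 4847/351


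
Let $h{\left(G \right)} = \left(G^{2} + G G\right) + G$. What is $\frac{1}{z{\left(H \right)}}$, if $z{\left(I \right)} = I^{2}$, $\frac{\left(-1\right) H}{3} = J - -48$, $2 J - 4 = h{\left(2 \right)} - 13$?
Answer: $\frac{4}{84681} \approx 4.7236 \cdot 10^{-5}$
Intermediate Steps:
$h{\left(G \right)} = G + 2 G^{2}$ ($h{\left(G \right)} = \left(G^{2} + G^{2}\right) + G = 2 G^{2} + G = G + 2 G^{2}$)
$J = \frac{1}{2}$ ($J = 2 + \frac{2 \left(1 + 2 \cdot 2\right) - 13}{2} = 2 + \frac{2 \left(1 + 4\right) - 13}{2} = 2 + \frac{2 \cdot 5 - 13}{2} = 2 + \frac{10 - 13}{2} = 2 + \frac{1}{2} \left(-3\right) = 2 - \frac{3}{2} = \frac{1}{2} \approx 0.5$)
$H = - \frac{291}{2}$ ($H = - 3 \left(\frac{1}{2} - -48\right) = - 3 \left(\frac{1}{2} + 48\right) = \left(-3\right) \frac{97}{2} = - \frac{291}{2} \approx -145.5$)
$\frac{1}{z{\left(H \right)}} = \frac{1}{\left(- \frac{291}{2}\right)^{2}} = \frac{1}{\frac{84681}{4}} = \frac{4}{84681}$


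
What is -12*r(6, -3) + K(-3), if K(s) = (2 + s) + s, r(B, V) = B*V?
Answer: 212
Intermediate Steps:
K(s) = 2 + 2*s
-12*r(6, -3) + K(-3) = -72*(-3) + (2 + 2*(-3)) = -12*(-18) + (2 - 6) = 216 - 4 = 212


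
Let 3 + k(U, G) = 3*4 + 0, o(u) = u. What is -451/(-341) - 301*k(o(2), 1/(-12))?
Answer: -83938/31 ≈ -2707.7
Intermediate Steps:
k(U, G) = 9 (k(U, G) = -3 + (3*4 + 0) = -3 + (12 + 0) = -3 + 12 = 9)
-451/(-341) - 301*k(o(2), 1/(-12)) = -451/(-341) - 301*9 = -451*(-1/341) - 2709 = 41/31 - 2709 = -83938/31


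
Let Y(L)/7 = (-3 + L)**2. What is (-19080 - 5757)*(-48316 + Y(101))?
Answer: -469717344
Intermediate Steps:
Y(L) = 7*(-3 + L)**2
(-19080 - 5757)*(-48316 + Y(101)) = (-19080 - 5757)*(-48316 + 7*(-3 + 101)**2) = -24837*(-48316 + 7*98**2) = -24837*(-48316 + 7*9604) = -24837*(-48316 + 67228) = -24837*18912 = -469717344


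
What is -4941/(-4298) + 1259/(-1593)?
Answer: 2459831/6846714 ≈ 0.35927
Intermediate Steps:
-4941/(-4298) + 1259/(-1593) = -4941*(-1/4298) + 1259*(-1/1593) = 4941/4298 - 1259/1593 = 2459831/6846714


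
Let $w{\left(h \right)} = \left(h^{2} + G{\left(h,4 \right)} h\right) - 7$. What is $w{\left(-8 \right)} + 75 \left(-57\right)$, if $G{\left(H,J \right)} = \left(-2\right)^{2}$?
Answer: $-4250$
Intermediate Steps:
$G{\left(H,J \right)} = 4$
$w{\left(h \right)} = -7 + h^{2} + 4 h$ ($w{\left(h \right)} = \left(h^{2} + 4 h\right) - 7 = -7 + h^{2} + 4 h$)
$w{\left(-8 \right)} + 75 \left(-57\right) = \left(-7 + \left(-8\right)^{2} + 4 \left(-8\right)\right) + 75 \left(-57\right) = \left(-7 + 64 - 32\right) - 4275 = 25 - 4275 = -4250$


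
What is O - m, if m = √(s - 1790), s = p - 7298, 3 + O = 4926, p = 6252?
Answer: 4923 - 2*I*√709 ≈ 4923.0 - 53.254*I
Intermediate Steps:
O = 4923 (O = -3 + 4926 = 4923)
s = -1046 (s = 6252 - 7298 = -1046)
m = 2*I*√709 (m = √(-1046 - 1790) = √(-2836) = 2*I*√709 ≈ 53.254*I)
O - m = 4923 - 2*I*√709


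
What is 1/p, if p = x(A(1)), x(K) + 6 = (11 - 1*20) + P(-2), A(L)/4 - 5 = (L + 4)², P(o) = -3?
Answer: -1/18 ≈ -0.055556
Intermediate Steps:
A(L) = 20 + 4*(4 + L)² (A(L) = 20 + 4*(L + 4)² = 20 + 4*(4 + L)²)
x(K) = -18 (x(K) = -6 + ((11 - 1*20) - 3) = -6 + ((11 - 20) - 3) = -6 + (-9 - 3) = -6 - 12 = -18)
p = -18
1/p = 1/(-18) = -1/18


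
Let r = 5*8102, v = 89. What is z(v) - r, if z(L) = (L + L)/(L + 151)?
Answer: -4861111/120 ≈ -40509.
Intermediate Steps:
z(L) = 2*L/(151 + L) (z(L) = (2*L)/(151 + L) = 2*L/(151 + L))
r = 40510
z(v) - r = 2*89/(151 + 89) - 1*40510 = 2*89/240 - 40510 = 2*89*(1/240) - 40510 = 89/120 - 40510 = -4861111/120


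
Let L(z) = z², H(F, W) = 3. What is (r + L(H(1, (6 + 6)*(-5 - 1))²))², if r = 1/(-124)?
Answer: 100861849/15376 ≈ 6559.7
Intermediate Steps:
r = -1/124 ≈ -0.0080645
(r + L(H(1, (6 + 6)*(-5 - 1))²))² = (-1/124 + (3²)²)² = (-1/124 + 9²)² = (-1/124 + 81)² = (10043/124)² = 100861849/15376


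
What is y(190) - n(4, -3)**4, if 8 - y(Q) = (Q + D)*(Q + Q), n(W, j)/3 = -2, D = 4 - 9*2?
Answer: -68168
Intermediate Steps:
D = -14 (D = 4 - 18 = -14)
n(W, j) = -6 (n(W, j) = 3*(-2) = -6)
y(Q) = 8 - 2*Q*(-14 + Q) (y(Q) = 8 - (Q - 14)*(Q + Q) = 8 - (-14 + Q)*2*Q = 8 - 2*Q*(-14 + Q))
y(190) - n(4, -3)**4 = (8 - 2*190**2 + 28*190) - 1*(-6)**4 = (8 - 2*36100 + 5320) - 1*1296 = (8 - 72200 + 5320) - 1296 = -66872 - 1296 = -68168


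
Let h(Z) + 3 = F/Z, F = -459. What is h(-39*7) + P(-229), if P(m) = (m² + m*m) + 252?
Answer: 9567074/91 ≈ 1.0513e+5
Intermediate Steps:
h(Z) = -3 - 459/Z
P(m) = 252 + 2*m² (P(m) = (m² + m²) + 252 = 2*m² + 252 = 252 + 2*m²)
h(-39*7) + P(-229) = (-3 - 459/((-39*7))) + (252 + 2*(-229)²) = (-3 - 459/(-273)) + (252 + 2*52441) = (-3 - 459*(-1/273)) + (252 + 104882) = (-3 + 153/91) + 105134 = -120/91 + 105134 = 9567074/91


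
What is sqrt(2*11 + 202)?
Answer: 4*sqrt(14) ≈ 14.967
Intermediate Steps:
sqrt(2*11 + 202) = sqrt(22 + 202) = sqrt(224) = 4*sqrt(14)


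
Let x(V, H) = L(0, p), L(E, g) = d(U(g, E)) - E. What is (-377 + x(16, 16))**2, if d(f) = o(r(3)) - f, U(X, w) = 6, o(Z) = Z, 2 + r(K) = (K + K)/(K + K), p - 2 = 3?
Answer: 147456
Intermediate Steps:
p = 5 (p = 2 + 3 = 5)
r(K) = -1 (r(K) = -2 + (K + K)/(K + K) = -2 + (2*K)/((2*K)) = -2 + (2*K)*(1/(2*K)) = -2 + 1 = -1)
d(f) = -1 - f
L(E, g) = -7 - E (L(E, g) = (-1 - 1*6) - E = (-1 - 6) - E = -7 - E)
x(V, H) = -7 (x(V, H) = -7 - 1*0 = -7 + 0 = -7)
(-377 + x(16, 16))**2 = (-377 - 7)**2 = (-384)**2 = 147456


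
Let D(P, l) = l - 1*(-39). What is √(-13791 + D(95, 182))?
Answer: I*√13570 ≈ 116.49*I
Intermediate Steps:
D(P, l) = 39 + l (D(P, l) = l + 39 = 39 + l)
√(-13791 + D(95, 182)) = √(-13791 + (39 + 182)) = √(-13791 + 221) = √(-13570) = I*√13570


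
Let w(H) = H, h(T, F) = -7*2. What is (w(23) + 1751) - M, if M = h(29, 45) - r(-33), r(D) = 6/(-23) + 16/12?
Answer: 123446/69 ≈ 1789.1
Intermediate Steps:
h(T, F) = -14
r(D) = 74/69 (r(D) = 6*(-1/23) + 16*(1/12) = -6/23 + 4/3 = 74/69)
M = -1040/69 (M = -14 - 1*74/69 = -14 - 74/69 = -1040/69 ≈ -15.072)
(w(23) + 1751) - M = (23 + 1751) - 1*(-1040/69) = 1774 + 1040/69 = 123446/69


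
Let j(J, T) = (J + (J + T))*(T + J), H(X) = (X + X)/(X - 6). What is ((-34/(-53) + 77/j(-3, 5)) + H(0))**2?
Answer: 16104169/11236 ≈ 1433.3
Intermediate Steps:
H(X) = 2*X/(-6 + X) (H(X) = (2*X)/(-6 + X) = 2*X/(-6 + X))
j(J, T) = (J + T)*(T + 2*J) (j(J, T) = (T + 2*J)*(J + T) = (J + T)*(T + 2*J))
((-34/(-53) + 77/j(-3, 5)) + H(0))**2 = ((-34/(-53) + 77/(5**2 + 2*(-3)**2 + 3*(-3)*5)) + 2*0/(-6 + 0))**2 = ((-34*(-1/53) + 77/(25 + 2*9 - 45)) + 2*0/(-6))**2 = ((34/53 + 77/(25 + 18 - 45)) + 2*0*(-1/6))**2 = ((34/53 + 77/(-2)) + 0)**2 = ((34/53 + 77*(-1/2)) + 0)**2 = ((34/53 - 77/2) + 0)**2 = (-4013/106 + 0)**2 = (-4013/106)**2 = 16104169/11236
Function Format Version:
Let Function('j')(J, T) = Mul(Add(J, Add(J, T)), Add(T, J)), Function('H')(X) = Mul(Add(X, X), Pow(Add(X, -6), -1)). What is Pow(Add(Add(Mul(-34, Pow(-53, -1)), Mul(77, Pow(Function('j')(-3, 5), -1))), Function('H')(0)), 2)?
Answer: Rational(16104169, 11236) ≈ 1433.3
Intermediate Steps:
Function('H')(X) = Mul(2, X, Pow(Add(-6, X), -1)) (Function('H')(X) = Mul(Mul(2, X), Pow(Add(-6, X), -1)) = Mul(2, X, Pow(Add(-6, X), -1)))
Function('j')(J, T) = Mul(Add(J, T), Add(T, Mul(2, J))) (Function('j')(J, T) = Mul(Add(T, Mul(2, J)), Add(J, T)) = Mul(Add(J, T), Add(T, Mul(2, J))))
Pow(Add(Add(Mul(-34, Pow(-53, -1)), Mul(77, Pow(Function('j')(-3, 5), -1))), Function('H')(0)), 2) = Pow(Add(Add(Mul(-34, Pow(-53, -1)), Mul(77, Pow(Add(Pow(5, 2), Mul(2, Pow(-3, 2)), Mul(3, -3, 5)), -1))), Mul(2, 0, Pow(Add(-6, 0), -1))), 2) = Pow(Add(Add(Mul(-34, Rational(-1, 53)), Mul(77, Pow(Add(25, Mul(2, 9), -45), -1))), Mul(2, 0, Pow(-6, -1))), 2) = Pow(Add(Add(Rational(34, 53), Mul(77, Pow(Add(25, 18, -45), -1))), Mul(2, 0, Rational(-1, 6))), 2) = Pow(Add(Add(Rational(34, 53), Mul(77, Pow(-2, -1))), 0), 2) = Pow(Add(Add(Rational(34, 53), Mul(77, Rational(-1, 2))), 0), 2) = Pow(Add(Add(Rational(34, 53), Rational(-77, 2)), 0), 2) = Pow(Add(Rational(-4013, 106), 0), 2) = Pow(Rational(-4013, 106), 2) = Rational(16104169, 11236)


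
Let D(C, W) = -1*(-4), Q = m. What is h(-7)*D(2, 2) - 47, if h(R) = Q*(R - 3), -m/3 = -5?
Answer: -647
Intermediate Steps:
m = 15 (m = -3*(-5) = 15)
Q = 15
D(C, W) = 4
h(R) = -45 + 15*R (h(R) = 15*(R - 3) = 15*(-3 + R) = -45 + 15*R)
h(-7)*D(2, 2) - 47 = (-45 + 15*(-7))*4 - 47 = (-45 - 105)*4 - 47 = -150*4 - 47 = -600 - 47 = -647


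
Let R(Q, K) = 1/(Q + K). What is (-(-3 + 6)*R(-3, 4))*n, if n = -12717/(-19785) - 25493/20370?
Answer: 16355581/8956010 ≈ 1.8262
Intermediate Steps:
R(Q, K) = 1/(K + Q)
n = -16355581/26868030 (n = -12717*(-1/19785) - 25493*1/20370 = 4239/6595 - 25493/20370 = -16355581/26868030 ≈ -0.60874)
(-(-3 + 6)*R(-3, 4))*n = -(-3 + 6)/(4 - 3)*(-16355581/26868030) = -3/1*(-16355581/26868030) = -3*(-16355581/26868030) = 16355581/8956010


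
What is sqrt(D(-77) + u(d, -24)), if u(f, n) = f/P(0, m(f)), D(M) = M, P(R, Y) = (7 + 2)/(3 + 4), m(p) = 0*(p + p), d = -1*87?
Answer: I*sqrt(1302)/3 ≈ 12.028*I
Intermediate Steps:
d = -87
m(p) = 0 (m(p) = 0*(2*p) = 0)
P(R, Y) = 9/7
u(f, n) = 7*f/9 (u(f, n) = f/(9/7) = f*(7/9) = 7*f/9)
sqrt(D(-77) + u(d, -24)) = sqrt(-77 + (7/9)*(-87)) = sqrt(-77 - 203/3) = sqrt(-434/3) = I*sqrt(1302)/3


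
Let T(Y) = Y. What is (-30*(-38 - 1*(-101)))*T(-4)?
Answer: 7560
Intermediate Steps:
(-30*(-38 - 1*(-101)))*T(-4) = -30*(-38 - 1*(-101))*(-4) = -30*(-38 + 101)*(-4) = -30*63*(-4) = -1890*(-4) = 7560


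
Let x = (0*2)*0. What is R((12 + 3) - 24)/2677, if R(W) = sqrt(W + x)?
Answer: 3*I/2677 ≈ 0.0011207*I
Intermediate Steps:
x = 0 (x = 0*0 = 0)
R(W) = sqrt(W) (R(W) = sqrt(W + 0) = sqrt(W))
R((12 + 3) - 24)/2677 = sqrt((12 + 3) - 24)/2677 = sqrt(15 - 24)*(1/2677) = sqrt(-9)*(1/2677) = (3*I)*(1/2677) = 3*I/2677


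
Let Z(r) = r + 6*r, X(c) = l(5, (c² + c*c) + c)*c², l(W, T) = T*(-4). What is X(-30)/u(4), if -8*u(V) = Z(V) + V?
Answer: 1593000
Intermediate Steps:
l(W, T) = -4*T
X(c) = c²*(-8*c² - 4*c) (X(c) = (-4*((c² + c*c) + c))*c² = (-4*((c² + c²) + c))*c² = (-4*(2*c² + c))*c² = (-4*(c + 2*c²))*c² = (-8*c² - 4*c)*c² = c²*(-8*c² - 4*c))
Z(r) = 7*r
u(V) = -V (u(V) = -(7*V + V)/8 = -V)
X(-30)/u(4) = ((-30)³*(-4 - 8*(-30)))/((-1*4)) = -27000*(-4 + 240)/(-4) = -27000*236*(-¼) = -6372000*(-¼) = 1593000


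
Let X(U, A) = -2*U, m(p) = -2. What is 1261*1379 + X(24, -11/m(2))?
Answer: 1738871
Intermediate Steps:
1261*1379 + X(24, -11/m(2)) = 1261*1379 - 2*24 = 1738919 - 48 = 1738871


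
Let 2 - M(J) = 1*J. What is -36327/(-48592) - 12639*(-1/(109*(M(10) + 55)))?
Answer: 800257509/248936816 ≈ 3.2147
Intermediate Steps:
M(J) = 2 - J
-36327/(-48592) - 12639*(-1/(109*(M(10) + 55))) = -36327/(-48592) - 12639*(-1/(109*((2 - 1*10) + 55))) = -36327*(-1/48592) - 12639*(-1/(109*((2 - 10) + 55))) = 36327/48592 - 12639*(-1/(109*(-8 + 55))) = 36327/48592 - 12639/(47*(-109)) = 36327/48592 - 12639/(-5123) = 36327/48592 - 12639*(-1/5123) = 36327/48592 + 12639/5123 = 800257509/248936816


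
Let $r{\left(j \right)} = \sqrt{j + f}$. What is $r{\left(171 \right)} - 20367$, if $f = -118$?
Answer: $-20367 + \sqrt{53} \approx -20360.0$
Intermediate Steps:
$r{\left(j \right)} = \sqrt{-118 + j}$ ($r{\left(j \right)} = \sqrt{j - 118} = \sqrt{-118 + j}$)
$r{\left(171 \right)} - 20367 = \sqrt{-118 + 171} - 20367 = \sqrt{53} - 20367 = -20367 + \sqrt{53}$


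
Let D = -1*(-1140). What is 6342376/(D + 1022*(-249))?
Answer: -3171188/126669 ≈ -25.035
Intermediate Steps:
D = 1140
6342376/(D + 1022*(-249)) = 6342376/(1140 + 1022*(-249)) = 6342376/(1140 - 254478) = 6342376/(-253338) = 6342376*(-1/253338) = -3171188/126669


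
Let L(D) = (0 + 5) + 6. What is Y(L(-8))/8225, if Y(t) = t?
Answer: 11/8225 ≈ 0.0013374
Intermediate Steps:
L(D) = 11 (L(D) = 5 + 6 = 11)
Y(L(-8))/8225 = 11/8225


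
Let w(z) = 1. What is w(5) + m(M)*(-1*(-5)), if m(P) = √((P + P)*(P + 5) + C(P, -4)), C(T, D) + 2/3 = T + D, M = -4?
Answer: 1 + 25*I*√6/3 ≈ 1.0 + 20.412*I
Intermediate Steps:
C(T, D) = -⅔ + D + T (C(T, D) = -⅔ + (T + D) = -⅔ + (D + T) = -⅔ + D + T)
m(P) = √(-14/3 + P + 2*P*(5 + P)) (m(P) = √((P + P)*(P + 5) + (-⅔ - 4 + P)) = √((2*P)*(5 + P) + (-14/3 + P)) = √(2*P*(5 + P) + (-14/3 + P)) = √(-14/3 + P + 2*P*(5 + P)))
w(5) + m(M)*(-1*(-5)) = 1 + (√(-42 + 18*(-4)² + 99*(-4))/3)*(-1*(-5)) = 1 + (√(-42 + 18*16 - 396)/3)*5 = 1 + (√(-42 + 288 - 396)/3)*5 = 1 + (√(-150)/3)*5 = 1 + ((5*I*√6)/3)*5 = 1 + (5*I*√6/3)*5 = 1 + 25*I*√6/3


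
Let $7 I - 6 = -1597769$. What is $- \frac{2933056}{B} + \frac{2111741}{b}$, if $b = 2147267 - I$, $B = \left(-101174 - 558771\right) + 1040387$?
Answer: $- \frac{21574472036369}{3163115007672} \approx -6.8206$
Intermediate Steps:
$I = - \frac{1597763}{7}$ ($I = \frac{6}{7} + \frac{1}{7} \left(-1597769\right) = \frac{6}{7} - \frac{1597769}{7} = - \frac{1597763}{7} \approx -2.2825 \cdot 10^{5}$)
$B = 380442$ ($B = -659945 + 1040387 = 380442$)
$b = \frac{16628632}{7}$ ($b = 2147267 - - \frac{1597763}{7} = 2147267 + \frac{1597763}{7} = \frac{16628632}{7} \approx 2.3755 \cdot 10^{6}$)
$- \frac{2933056}{B} + \frac{2111741}{b} = - \frac{2933056}{380442} + \frac{2111741}{\frac{16628632}{7}} = \left(-2933056\right) \frac{1}{380442} + 2111741 \cdot \frac{7}{16628632} = - \frac{1466528}{190221} + \frac{14782187}{16628632} = - \frac{21574472036369}{3163115007672}$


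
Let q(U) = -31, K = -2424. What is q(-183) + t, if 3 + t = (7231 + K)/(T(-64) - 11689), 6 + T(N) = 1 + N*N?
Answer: -263139/7598 ≈ -34.633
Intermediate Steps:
T(N) = -5 + N² (T(N) = -6 + (1 + N*N) = -6 + (1 + N²) = -5 + N²)
t = -27601/7598 (t = -3 + (7231 - 2424)/((-5 + (-64)²) - 11689) = -3 + 4807/((-5 + 4096) - 11689) = -3 + 4807/(4091 - 11689) = -3 + 4807/(-7598) = -3 + 4807*(-1/7598) = -3 - 4807/7598 = -27601/7598 ≈ -3.6327)
q(-183) + t = -31 - 27601/7598 = -263139/7598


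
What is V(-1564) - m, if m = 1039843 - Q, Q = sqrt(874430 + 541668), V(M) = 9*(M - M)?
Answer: -1039843 + sqrt(1416098) ≈ -1.0387e+6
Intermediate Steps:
V(M) = 0 (V(M) = 9*0 = 0)
Q = sqrt(1416098) ≈ 1190.0
m = 1039843 - sqrt(1416098) ≈ 1.0387e+6
V(-1564) - m = 0 - (1039843 - sqrt(1416098)) = 0 + (-1039843 + sqrt(1416098)) = -1039843 + sqrt(1416098)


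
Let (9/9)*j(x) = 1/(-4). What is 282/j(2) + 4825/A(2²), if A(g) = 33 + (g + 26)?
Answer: -66239/63 ≈ -1051.4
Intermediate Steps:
j(x) = -¼ (j(x) = 1/(-4) = -¼)
A(g) = 59 + g (A(g) = 33 + (26 + g) = 59 + g)
282/j(2) + 4825/A(2²) = 282/(-¼) + 4825/(59 + 2²) = 282*(-4) + 4825/(59 + 4) = -1128 + 4825/63 = -66239/63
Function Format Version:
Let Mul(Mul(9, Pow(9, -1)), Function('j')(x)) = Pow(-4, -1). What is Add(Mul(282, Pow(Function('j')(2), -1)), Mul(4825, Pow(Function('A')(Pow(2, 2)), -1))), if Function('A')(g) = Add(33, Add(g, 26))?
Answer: Rational(-66239, 63) ≈ -1051.4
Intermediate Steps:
Function('j')(x) = Rational(-1, 4) (Function('j')(x) = Pow(-4, -1) = Rational(-1, 4))
Function('A')(g) = Add(59, g) (Function('A')(g) = Add(33, Add(26, g)) = Add(59, g))
Add(Mul(282, Pow(Function('j')(2), -1)), Mul(4825, Pow(Function('A')(Pow(2, 2)), -1))) = Add(Mul(282, Pow(Rational(-1, 4), -1)), Mul(4825, Pow(Add(59, Pow(2, 2)), -1))) = Add(Mul(282, -4), Mul(4825, Pow(Add(59, 4), -1))) = Add(-1128, Mul(4825, Pow(63, -1))) = Add(-1128, Mul(4825, Rational(1, 63))) = Add(-1128, Rational(4825, 63)) = Rational(-66239, 63)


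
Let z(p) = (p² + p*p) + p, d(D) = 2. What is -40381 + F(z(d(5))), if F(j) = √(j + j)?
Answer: -40381 + 2*√5 ≈ -40377.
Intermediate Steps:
z(p) = p + 2*p² (z(p) = (p² + p²) + p = 2*p² + p = p + 2*p²)
F(j) = √2*√j (F(j) = √(2*j) = √2*√j)
-40381 + F(z(d(5))) = -40381 + √2*√(2*(1 + 2*2)) = -40381 + √2*√(2*(1 + 4)) = -40381 + √2*√(2*5) = -40381 + √2*√10 = -40381 + 2*√5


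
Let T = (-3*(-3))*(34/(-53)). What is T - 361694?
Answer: -19170088/53 ≈ -3.6170e+5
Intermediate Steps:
T = -306/53 (T = 9*(34*(-1/53)) = 9*(-34/53) = -306/53 ≈ -5.7736)
T - 361694 = -306/53 - 361694 = -19170088/53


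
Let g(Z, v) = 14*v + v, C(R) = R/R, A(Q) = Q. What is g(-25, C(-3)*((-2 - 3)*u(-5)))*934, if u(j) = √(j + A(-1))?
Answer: -70050*I*√6 ≈ -1.7159e+5*I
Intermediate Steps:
C(R) = 1
u(j) = √(-1 + j) (u(j) = √(j - 1) = √(-1 + j))
g(Z, v) = 15*v
g(-25, C(-3)*((-2 - 3)*u(-5)))*934 = (15*(1*((-2 - 3)*√(-1 - 5))))*934 = (15*(1*(-5*I*√6)))*934 = (15*(-5*I*√6))*934 = -75*I*√6*934 = -70050*I*√6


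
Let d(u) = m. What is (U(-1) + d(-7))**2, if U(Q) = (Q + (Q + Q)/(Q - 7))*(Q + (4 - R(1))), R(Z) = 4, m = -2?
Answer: 25/16 ≈ 1.5625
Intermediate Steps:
d(u) = -2
U(Q) = Q*(Q + 2*Q/(-7 + Q)) (U(Q) = (Q + (Q + Q)/(Q - 7))*(Q + (4 - 1*4)) = (Q + (2*Q)/(-7 + Q))*(Q + (4 - 4)) = (Q + 2*Q/(-7 + Q))*(Q + 0) = (Q + 2*Q/(-7 + Q))*Q = Q*(Q + 2*Q/(-7 + Q)))
(U(-1) + d(-7))**2 = ((-1)**2*(-5 - 1)/(-7 - 1) - 2)**2 = (1*(-6)/(-8) - 2)**2 = (1*(-1/8)*(-6) - 2)**2 = (3/4 - 2)**2 = (-5/4)**2 = 25/16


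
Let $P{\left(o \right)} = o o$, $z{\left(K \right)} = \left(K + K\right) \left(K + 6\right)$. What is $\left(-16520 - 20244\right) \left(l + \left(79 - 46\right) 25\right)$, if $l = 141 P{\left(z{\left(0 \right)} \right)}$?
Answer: $-30330300$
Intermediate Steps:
$z{\left(K \right)} = 2 K \left(6 + K\right)$
$P{\left(o \right)} = o^{2}$
$l = 0$ ($l = 141 \left(2 \cdot 0 \left(6 + 0\right)\right)^{2} = 141 \left(2 \cdot 0 \cdot 6\right)^{2} = 141 \cdot 0^{2} = 141 \cdot 0 = 0$)
$\left(-16520 - 20244\right) \left(l + \left(79 - 46\right) 25\right) = \left(-16520 - 20244\right) \left(0 + \left(79 - 46\right) 25\right) = \left(-16520 - 20244\right) \left(0 + 33 \cdot 25\right) = \left(-16520 - 20244\right) \left(0 + 825\right) = \left(-36764\right) 825 = -30330300$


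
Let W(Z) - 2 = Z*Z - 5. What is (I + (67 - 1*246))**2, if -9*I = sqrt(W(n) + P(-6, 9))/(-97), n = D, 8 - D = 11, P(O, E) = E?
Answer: (156267 - sqrt(15))**2/762129 ≈ 32039.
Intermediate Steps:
D = -3 (D = 8 - 1*11 = 8 - 11 = -3)
n = -3
W(Z) = -3 + Z**2 (W(Z) = 2 + (Z*Z - 5) = 2 + (Z**2 - 5) = 2 + (-5 + Z**2) = -3 + Z**2)
I = sqrt(15)/873 (I = -sqrt((-3 + (-3)**2) + 9)/(9*(-97)) = -sqrt((-3 + 9) + 9)*(-1)/(9*97) = -sqrt(6 + 9)*(-1)/(9*97) = -sqrt(15)*(-1)/(9*97) = -(-1)*sqrt(15)/873 = sqrt(15)/873 ≈ 0.0044364)
(I + (67 - 1*246))**2 = (sqrt(15)/873 + (67 - 1*246))**2 = (sqrt(15)/873 + (67 - 246))**2 = (sqrt(15)/873 - 179)**2 = (-179 + sqrt(15)/873)**2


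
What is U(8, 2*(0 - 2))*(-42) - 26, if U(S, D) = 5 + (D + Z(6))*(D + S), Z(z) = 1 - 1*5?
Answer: 1108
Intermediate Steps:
Z(z) = -4 (Z(z) = 1 - 5 = -4)
U(S, D) = 5 + (-4 + D)*(D + S) (U(S, D) = 5 + (D - 4)*(D + S) = 5 + (-4 + D)*(D + S))
U(8, 2*(0 - 2))*(-42) - 26 = (5 + (2*(0 - 2))² - 8*(0 - 2) - 4*8 + (2*(0 - 2))*8)*(-42) - 26 = (5 + (2*(-2))² - 8*(-2) - 32 + (2*(-2))*8)*(-42) - 26 = (5 + (-4)² - 4*(-4) - 32 - 4*8)*(-42) - 26 = (5 + 16 + 16 - 32 - 32)*(-42) - 26 = -27*(-42) - 26 = 1134 - 26 = 1108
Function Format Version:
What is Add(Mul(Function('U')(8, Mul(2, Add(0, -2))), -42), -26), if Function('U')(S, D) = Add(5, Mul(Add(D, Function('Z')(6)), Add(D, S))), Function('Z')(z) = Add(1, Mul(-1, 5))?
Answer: 1108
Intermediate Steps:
Function('Z')(z) = -4 (Function('Z')(z) = Add(1, -5) = -4)
Function('U')(S, D) = Add(5, Mul(Add(-4, D), Add(D, S))) (Function('U')(S, D) = Add(5, Mul(Add(D, -4), Add(D, S))) = Add(5, Mul(Add(-4, D), Add(D, S))))
Add(Mul(Function('U')(8, Mul(2, Add(0, -2))), -42), -26) = Add(Mul(Add(5, Pow(Mul(2, Add(0, -2)), 2), Mul(-4, Mul(2, Add(0, -2))), Mul(-4, 8), Mul(Mul(2, Add(0, -2)), 8)), -42), -26) = Add(Mul(Add(5, Pow(Mul(2, -2), 2), Mul(-4, Mul(2, -2)), -32, Mul(Mul(2, -2), 8)), -42), -26) = Add(Mul(Add(5, Pow(-4, 2), Mul(-4, -4), -32, Mul(-4, 8)), -42), -26) = Add(Mul(Add(5, 16, 16, -32, -32), -42), -26) = Add(Mul(-27, -42), -26) = Add(1134, -26) = 1108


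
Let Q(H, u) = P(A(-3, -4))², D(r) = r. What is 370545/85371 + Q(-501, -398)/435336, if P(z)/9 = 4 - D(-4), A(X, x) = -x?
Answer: 204235027/46925593 ≈ 4.3523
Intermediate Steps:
P(z) = 72 (P(z) = 9*(4 - 1*(-4)) = 9*(4 + 4) = 9*8 = 72)
Q(H, u) = 5184 (Q(H, u) = 72² = 5184)
370545/85371 + Q(-501, -398)/435336 = 370545/85371 + 5184/435336 = 370545*(1/85371) + 5184*(1/435336) = 123515/28457 + 216/18139 = 204235027/46925593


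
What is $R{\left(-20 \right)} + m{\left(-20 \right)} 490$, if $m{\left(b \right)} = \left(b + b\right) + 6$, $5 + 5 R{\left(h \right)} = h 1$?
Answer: $-16665$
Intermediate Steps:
$R{\left(h \right)} = -1 + \frac{h}{5}$ ($R{\left(h \right)} = -1 + \frac{h 1}{5} = -1 + \frac{h}{5}$)
$m{\left(b \right)} = 6 + 2 b$ ($m{\left(b \right)} = 2 b + 6 = 6 + 2 b$)
$R{\left(-20 \right)} + m{\left(-20 \right)} 490 = \left(-1 + \frac{1}{5} \left(-20\right)\right) + \left(6 + 2 \left(-20\right)\right) 490 = \left(-1 - 4\right) + \left(6 - 40\right) 490 = -5 - 16660 = -16665$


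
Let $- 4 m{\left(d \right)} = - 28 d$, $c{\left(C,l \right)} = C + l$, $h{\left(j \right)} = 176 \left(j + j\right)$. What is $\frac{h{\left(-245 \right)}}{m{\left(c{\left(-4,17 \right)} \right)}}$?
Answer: $- \frac{12320}{13} \approx -947.69$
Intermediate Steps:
$h{\left(j \right)} = 352 j$ ($h{\left(j \right)} = 176 \cdot 2 j = 352 j$)
$m{\left(d \right)} = 7 d$ ($m{\left(d \right)} = - \frac{\left(-28\right) d}{4} = 7 d$)
$\frac{h{\left(-245 \right)}}{m{\left(c{\left(-4,17 \right)} \right)}} = \frac{352 \left(-245\right)}{7 \left(-4 + 17\right)} = - \frac{86240}{7 \cdot 13} = - \frac{86240}{91} = \left(-86240\right) \frac{1}{91} = - \frac{12320}{13}$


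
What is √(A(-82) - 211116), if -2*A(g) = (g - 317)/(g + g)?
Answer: I*√5678208654/164 ≈ 459.48*I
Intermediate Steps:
A(g) = -(-317 + g)/(4*g) (A(g) = -(g - 317)/(2*(g + g)) = -(-317 + g)/(2*(2*g)) = -(-317 + g)*1/(2*g)/2 = -(-317 + g)/(4*g))
√(A(-82) - 211116) = √((¼)*(317 - 1*(-82))/(-82) - 211116) = √((¼)*(-1/82)*(317 + 82) - 211116) = √((¼)*(-1/82)*399 - 211116) = √(-399/328 - 211116) = √(-69246447/328) = I*√5678208654/164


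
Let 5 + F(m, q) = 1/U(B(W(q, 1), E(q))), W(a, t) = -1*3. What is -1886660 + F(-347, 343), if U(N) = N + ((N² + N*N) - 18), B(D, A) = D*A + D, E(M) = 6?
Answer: -1590458594/843 ≈ -1.8867e+6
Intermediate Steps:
W(a, t) = -3
B(D, A) = D + A*D (B(D, A) = A*D + D = D + A*D)
U(N) = -18 + N + 2*N² (U(N) = N + ((N² + N²) - 18) = N + (2*N² - 18) = N + (-18 + 2*N²) = -18 + N + 2*N²)
F(m, q) = -4214/843 (F(m, q) = -5 + 1/(-18 - 3*(1 + 6) + 2*(-3*(1 + 6))²) = -5 + 1/(-18 - 3*7 + 2*(-3*7)²) = -5 + 1/(-18 - 21 + 2*(-21)²) = -5 + 1/(-18 - 21 + 2*441) = -5 + 1/(-18 - 21 + 882) = -5 + 1/843 = -4214/843)
-1886660 + F(-347, 343) = -1886660 - 4214/843 = -1590458594/843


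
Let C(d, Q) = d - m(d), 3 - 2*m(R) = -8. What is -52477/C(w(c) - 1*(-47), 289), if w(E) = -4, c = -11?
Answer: -104954/75 ≈ -1399.4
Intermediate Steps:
m(R) = 11/2 (m(R) = 3/2 - ½*(-8) = 3/2 + 4 = 11/2)
C(d, Q) = -11/2 + d (C(d, Q) = d - 1*11/2 = d - 11/2 = -11/2 + d)
-52477/C(w(c) - 1*(-47), 289) = -52477/(-11/2 + (-4 - 1*(-47))) = -52477/(-11/2 + (-4 + 47)) = -52477/(-11/2 + 43) = -52477/75/2 = -52477*2/75 = -104954/75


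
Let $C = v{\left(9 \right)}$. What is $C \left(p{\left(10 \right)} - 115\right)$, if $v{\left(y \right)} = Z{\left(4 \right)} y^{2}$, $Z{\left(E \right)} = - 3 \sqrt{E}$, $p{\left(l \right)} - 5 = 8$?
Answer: $49572$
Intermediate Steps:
$p{\left(l \right)} = 13$ ($p{\left(l \right)} = 5 + 8 = 13$)
$v{\left(y \right)} = - 6 y^{2}$ ($v{\left(y \right)} = - 3 \sqrt{4} y^{2} = \left(-3\right) 2 y^{2} = - 6 y^{2}$)
$C = -486$ ($C = - 6 \cdot 9^{2} = \left(-6\right) 81 = -486$)
$C \left(p{\left(10 \right)} - 115\right) = - 486 \left(13 - 115\right) = \left(-486\right) \left(-102\right) = 49572$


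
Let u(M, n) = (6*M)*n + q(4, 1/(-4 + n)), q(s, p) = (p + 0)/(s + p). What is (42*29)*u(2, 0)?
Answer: -406/5 ≈ -81.200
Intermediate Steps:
q(s, p) = p/(p + s)
u(M, n) = 1/((-4 + n)*(4 + 1/(-4 + n))) + 6*M*n (u(M, n) = (6*M)*n + 1/((-4 + n)*(1/(-4 + n) + 4)) = 6*M*n + 1/((-4 + n)*(4 + 1/(-4 + n))) = 1/((-4 + n)*(4 + 1/(-4 + n))) + 6*M*n)
(42*29)*u(2, 0) = (42*29)*((1 + 6*2*0*(-15 + 4*0))/(-15 + 4*0)) = 1218*((1 + 6*2*0*(-15 + 0))/(-15 + 0)) = 1218*((1 + 6*2*0*(-15))/(-15)) = 1218*(-(1 + 0)/15) = 1218*(-1/15*1) = 1218*(-1/15) = -406/5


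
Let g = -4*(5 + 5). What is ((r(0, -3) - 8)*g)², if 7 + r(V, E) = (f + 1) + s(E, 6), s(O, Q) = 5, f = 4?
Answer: 40000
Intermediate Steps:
r(V, E) = 3 (r(V, E) = -7 + ((4 + 1) + 5) = -7 + (5 + 5) = -7 + 10 = 3)
g = -40 (g = -4*10 = -40)
((r(0, -3) - 8)*g)² = ((3 - 8)*(-40))² = (-5*(-40))² = 200² = 40000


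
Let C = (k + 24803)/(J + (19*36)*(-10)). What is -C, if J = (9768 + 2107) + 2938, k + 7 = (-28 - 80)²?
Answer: -36460/7973 ≈ -4.5729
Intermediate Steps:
k = 11657 (k = -7 + (-28 - 80)² = -7 + (-108)² = -7 + 11664 = 11657)
J = 14813 (J = 11875 + 2938 = 14813)
C = 36460/7973 (C = (11657 + 24803)/(14813 + (19*36)*(-10)) = 36460/(14813 + 684*(-10)) = 36460/(14813 - 6840) = 36460/7973 ≈ 4.5729)
-C = -1*36460/7973 = -36460/7973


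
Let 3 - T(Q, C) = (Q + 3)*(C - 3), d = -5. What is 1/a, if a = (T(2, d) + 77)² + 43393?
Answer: 1/57793 ≈ 1.7303e-5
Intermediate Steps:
T(Q, C) = 3 - (-3 + C)*(3 + Q) (T(Q, C) = 3 - (Q + 3)*(C - 3) = 3 - (3 + Q)*(-3 + C) = 3 - (-3 + C)*(3 + Q))
a = 57793 (a = ((12 - 3*(-5) + 3*2 - 1*(-5)*2) + 77)² + 43393 = ((12 + 15 + 6 + 10) + 77)² + 43393 = (43 + 77)² + 43393 = 120² + 43393 = 14400 + 43393 = 57793)
1/a = 1/57793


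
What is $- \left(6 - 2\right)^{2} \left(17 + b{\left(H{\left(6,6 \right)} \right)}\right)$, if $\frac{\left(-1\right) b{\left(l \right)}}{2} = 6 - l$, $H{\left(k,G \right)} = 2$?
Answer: $-144$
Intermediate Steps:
$b{\left(l \right)} = -12 + 2 l$ ($b{\left(l \right)} = - 2 \left(6 - l\right) = -12 + 2 l$)
$- \left(6 - 2\right)^{2} \left(17 + b{\left(H{\left(6,6 \right)} \right)}\right) = - \left(6 - 2\right)^{2} \left(17 + \left(-12 + 2 \cdot 2\right)\right) = - 4^{2} \left(17 + \left(-12 + 4\right)\right) = \left(-1\right) 16 \left(17 - 8\right) = \left(-16\right) 9 = -144$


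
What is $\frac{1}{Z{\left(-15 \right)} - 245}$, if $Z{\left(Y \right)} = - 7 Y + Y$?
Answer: $- \frac{1}{155} \approx -0.0064516$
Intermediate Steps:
$Z{\left(Y \right)} = - 6 Y$
$\frac{1}{Z{\left(-15 \right)} - 245} = \frac{1}{\left(-6\right) \left(-15\right) - 245} = \frac{1}{90 - 245} = \frac{1}{-155} = - \frac{1}{155}$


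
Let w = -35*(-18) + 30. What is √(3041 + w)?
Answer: √3701 ≈ 60.836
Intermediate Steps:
w = 660 (w = 630 + 30 = 660)
√(3041 + w) = √(3041 + 660) = √3701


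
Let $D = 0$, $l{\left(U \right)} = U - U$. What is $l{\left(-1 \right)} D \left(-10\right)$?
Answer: $0$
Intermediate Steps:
$l{\left(U \right)} = 0$
$l{\left(-1 \right)} D \left(-10\right) = 0 \cdot 0 \left(-10\right) = 0 \left(-10\right) = 0$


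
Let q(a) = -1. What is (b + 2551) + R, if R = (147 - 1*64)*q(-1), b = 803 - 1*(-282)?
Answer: 3553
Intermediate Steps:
b = 1085 (b = 803 + 282 = 1085)
R = -83 (R = (147 - 1*64)*(-1) = (147 - 64)*(-1) = 83*(-1) = -83)
(b + 2551) + R = (1085 + 2551) - 83 = 3636 - 83 = 3553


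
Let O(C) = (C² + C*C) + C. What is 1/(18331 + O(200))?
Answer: 1/98531 ≈ 1.0149e-5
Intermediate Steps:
O(C) = C + 2*C² (O(C) = (C² + C²) + C = 2*C² + C = C + 2*C²)
1/(18331 + O(200)) = 1/(18331 + 200*(1 + 2*200)) = 1/(18331 + 200*(1 + 400)) = 1/(18331 + 200*401) = 1/(18331 + 80200) = 1/98531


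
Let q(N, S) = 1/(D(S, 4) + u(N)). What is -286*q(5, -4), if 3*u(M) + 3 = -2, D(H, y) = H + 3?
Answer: 429/4 ≈ 107.25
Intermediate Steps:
D(H, y) = 3 + H
u(M) = -5/3 (u(M) = -1 + (⅓)*(-2) = -1 - ⅔ = -5/3)
q(N, S) = 1/(4/3 + S) (q(N, S) = 1/((3 + S) - 5/3) = 1/(4/3 + S))
-286*q(5, -4) = -858/(4 + 3*(-4)) = -858/(4 - 12) = -858/(-8) = -858*(-1)/8 = -286*(-3/8) = 429/4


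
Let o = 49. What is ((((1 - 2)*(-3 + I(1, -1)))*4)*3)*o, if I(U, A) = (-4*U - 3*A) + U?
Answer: 1764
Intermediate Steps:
I(U, A) = -3*A - 3*U
((((1 - 2)*(-3 + I(1, -1)))*4)*3)*o = ((((1 - 2)*(-3 + (-3*(-1) - 3*1)))*4)*3)*49 = ((-(-3 + (3 - 3))*4)*3)*49 = ((-(-3 + 0)*4)*3)*49 = ((-1*(-3)*4)*3)*49 = ((3*4)*3)*49 = (12*3)*49 = 36*49 = 1764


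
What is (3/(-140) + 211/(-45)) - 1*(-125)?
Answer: 30313/252 ≈ 120.29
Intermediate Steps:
(3/(-140) + 211/(-45)) - 1*(-125) = (3*(-1/140) + 211*(-1/45)) + 125 = (-3/140 - 211/45) + 125 = -1187/252 + 125 = 30313/252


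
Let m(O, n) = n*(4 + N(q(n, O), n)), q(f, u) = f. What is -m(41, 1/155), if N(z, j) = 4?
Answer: -8/155 ≈ -0.051613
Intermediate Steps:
m(O, n) = 8*n (m(O, n) = n*(4 + 4) = n*8 = 8*n)
-m(41, 1/155) = -8/155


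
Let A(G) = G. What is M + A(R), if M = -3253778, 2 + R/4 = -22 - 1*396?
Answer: -3255458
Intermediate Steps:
R = -1680 (R = -8 + 4*(-22 - 1*396) = -8 + 4*(-22 - 396) = -8 + 4*(-418) = -8 - 1672 = -1680)
M + A(R) = -3253778 - 1680 = -3255458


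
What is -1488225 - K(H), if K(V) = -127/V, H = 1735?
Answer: -2582070248/1735 ≈ -1.4882e+6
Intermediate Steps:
-1488225 - K(H) = -1488225 - (-127)/1735 = -1488225 - 1*(-127/1735) = -1488225 + 127/1735 = -2582070248/1735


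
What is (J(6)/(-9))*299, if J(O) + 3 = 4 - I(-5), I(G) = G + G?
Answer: -3289/9 ≈ -365.44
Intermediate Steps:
I(G) = 2*G
J(O) = 11 (J(O) = -3 + (4 - 2*(-5)) = -3 + (4 - 1*(-10)) = -3 + (4 + 10) = -3 + 14 = 11)
(J(6)/(-9))*299 = (11/(-9))*299 = (11*(-⅑))*299 = -11/9*299 = -3289/9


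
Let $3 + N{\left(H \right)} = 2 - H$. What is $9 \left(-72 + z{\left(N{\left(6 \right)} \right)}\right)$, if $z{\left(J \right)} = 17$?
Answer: $-495$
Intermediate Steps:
$N{\left(H \right)} = -1 - H$ ($N{\left(H \right)} = -3 - \left(-2 + H\right) = -1 - H$)
$9 \left(-72 + z{\left(N{\left(6 \right)} \right)}\right) = 9 \left(-72 + 17\right) = 9 \left(-55\right) = -495$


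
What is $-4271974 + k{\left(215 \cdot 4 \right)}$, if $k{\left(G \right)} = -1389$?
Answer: $-4273363$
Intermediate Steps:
$-4271974 + k{\left(215 \cdot 4 \right)} = -4271974 - 1389 = -4273363$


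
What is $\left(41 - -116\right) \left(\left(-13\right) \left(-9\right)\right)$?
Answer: $18369$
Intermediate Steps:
$\left(41 - -116\right) \left(\left(-13\right) \left(-9\right)\right) = \left(41 + 116\right) 117 = 157 \cdot 117 = 18369$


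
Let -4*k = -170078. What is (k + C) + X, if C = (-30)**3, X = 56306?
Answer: 143651/2 ≈ 71826.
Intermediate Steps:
k = 85039/2 (k = -1/4*(-170078) = 85039/2 ≈ 42520.)
C = -27000
(k + C) + X = (85039/2 - 27000) + 56306 = 31039/2 + 56306 = 143651/2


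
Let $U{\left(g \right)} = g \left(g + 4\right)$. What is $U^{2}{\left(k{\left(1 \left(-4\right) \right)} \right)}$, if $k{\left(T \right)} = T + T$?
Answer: $1024$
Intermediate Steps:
$k{\left(T \right)} = 2 T$
$U{\left(g \right)} = g \left(4 + g\right)$
$U^{2}{\left(k{\left(1 \left(-4\right) \right)} \right)} = \left(2 \cdot 1 \left(-4\right) \left(4 + 2 \cdot 1 \left(-4\right)\right)\right)^{2} = \left(2 \left(-4\right) \left(4 + 2 \left(-4\right)\right)\right)^{2} = \left(- 8 \left(4 - 8\right)\right)^{2} = \left(\left(-8\right) \left(-4\right)\right)^{2} = 32^{2} = 1024$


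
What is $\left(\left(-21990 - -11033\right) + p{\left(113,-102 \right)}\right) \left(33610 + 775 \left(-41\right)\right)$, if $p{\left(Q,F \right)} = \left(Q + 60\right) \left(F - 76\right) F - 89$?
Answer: $5743443570$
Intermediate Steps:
$p{\left(Q,F \right)} = -89 + F \left(-76 + F\right) \left(60 + Q\right)$ ($p{\left(Q,F \right)} = \left(60 + Q\right) \left(-76 + F\right) F - 89 = \left(-76 + F\right) \left(60 + Q\right) F - 89 = F \left(-76 + F\right) \left(60 + Q\right) - 89 = -89 + F \left(-76 + F\right) \left(60 + Q\right)$)
$\left(\left(-21990 - -11033\right) + p{\left(113,-102 \right)}\right) \left(33610 + 775 \left(-41\right)\right) = \left(\left(-21990 - -11033\right) - \left(-465031 - 1799892 - 875976\right)\right) \left(33610 + 775 \left(-41\right)\right) = \left(\left(-21990 + 11033\right) + \left(-89 + 465120 + 60 \cdot 10404 + 113 \cdot 10404 + 875976\right)\right) \left(33610 - 31775\right) = \left(-10957 + \left(-89 + 465120 + 624240 + 1175652 + 875976\right)\right) 1835 = \left(-10957 + 3140899\right) 1835 = 3129942 \cdot 1835 = 5743443570$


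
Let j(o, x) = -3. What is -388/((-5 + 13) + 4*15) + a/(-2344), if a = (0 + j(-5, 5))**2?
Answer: -227521/39848 ≈ -5.7097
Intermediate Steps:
a = 9 (a = (0 - 3)**2 = (-3)**2 = 9)
-388/((-5 + 13) + 4*15) + a/(-2344) = -388/((-5 + 13) + 4*15) + 9/(-2344) = -388/(8 + 60) + 9*(-1/2344) = -388/68 - 9/2344 = -388*1/68 - 9/2344 = -97/17 - 9/2344 = -227521/39848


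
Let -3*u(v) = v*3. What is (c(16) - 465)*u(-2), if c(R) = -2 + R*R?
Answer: -422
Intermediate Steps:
u(v) = -v (u(v) = -v*3/3 = -v)
c(R) = -2 + R**2
(c(16) - 465)*u(-2) = ((-2 + 16**2) - 465)*(-1*(-2)) = ((-2 + 256) - 465)*2 = (254 - 465)*2 = -211*2 = -422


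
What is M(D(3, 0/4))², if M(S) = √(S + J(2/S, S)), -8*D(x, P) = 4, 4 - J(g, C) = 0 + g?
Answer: 15/2 ≈ 7.5000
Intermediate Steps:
J(g, C) = 4 - g (J(g, C) = 4 - (0 + g) = 4 - g)
D(x, P) = -½ (D(x, P) = -⅛*4 = -½)
M(S) = √(4 + S - 2/S) (M(S) = √(S + (4 - 2/S)) = √(4 + S - 2/S))
M(D(3, 0/4))² = (√(4 - ½ - 2/(-½)))² = (√(4 - ½ - 2*(-2)))² = (√(4 - ½ + 4))² = (√(15/2))² = (√30/2)² = 15/2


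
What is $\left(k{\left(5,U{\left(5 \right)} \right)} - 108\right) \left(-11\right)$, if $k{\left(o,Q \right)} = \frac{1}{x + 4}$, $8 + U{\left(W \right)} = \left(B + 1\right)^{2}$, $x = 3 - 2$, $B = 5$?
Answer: $\frac{5929}{5} \approx 1185.8$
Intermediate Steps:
$x = 1$ ($x = 3 - 2 = 1$)
$U{\left(W \right)} = 28$ ($U{\left(W \right)} = -8 + \left(5 + 1\right)^{2} = -8 + 6^{2} = -8 + 36 = 28$)
$k{\left(o,Q \right)} = \frac{1}{5}$ ($k{\left(o,Q \right)} = \frac{1}{1 + 4} = \frac{1}{5}$)
$\left(k{\left(5,U{\left(5 \right)} \right)} - 108\right) \left(-11\right) = \left(\frac{1}{5} - 108\right) \left(-11\right) = \left(- \frac{539}{5}\right) \left(-11\right) = \frac{5929}{5}$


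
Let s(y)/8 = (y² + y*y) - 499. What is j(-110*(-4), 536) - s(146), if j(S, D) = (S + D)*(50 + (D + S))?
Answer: 664312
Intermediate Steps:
j(S, D) = (D + S)*(50 + D + S)
s(y) = -3992 + 16*y² (s(y) = 8*((y² + y*y) - 499) = 8*((y² + y²) - 499) = 8*(2*y² - 499) = 8*(-499 + 2*y²) = -3992 + 16*y²)
j(-110*(-4), 536) - s(146) = (536² + (-110*(-4))² + 50*536 + 50*(-110*(-4)) + 2*536*(-110*(-4))) - (-3992 + 16*146²) = (287296 + 440² + 26800 + 50*440 + 2*536*440) - (-3992 + 16*21316) = (287296 + 193600 + 26800 + 22000 + 471680) - (-3992 + 341056) = 1001376 - 1*337064 = 1001376 - 337064 = 664312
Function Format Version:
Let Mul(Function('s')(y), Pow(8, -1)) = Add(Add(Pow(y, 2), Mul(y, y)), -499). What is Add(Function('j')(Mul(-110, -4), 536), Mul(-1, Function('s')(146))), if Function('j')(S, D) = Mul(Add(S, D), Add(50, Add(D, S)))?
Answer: 664312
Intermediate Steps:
Function('j')(S, D) = Mul(Add(D, S), Add(50, D, S))
Function('s')(y) = Add(-3992, Mul(16, Pow(y, 2))) (Function('s')(y) = Mul(8, Add(Add(Pow(y, 2), Mul(y, y)), -499)) = Mul(8, Add(Add(Pow(y, 2), Pow(y, 2)), -499)) = Mul(8, Add(Mul(2, Pow(y, 2)), -499)) = Mul(8, Add(-499, Mul(2, Pow(y, 2)))) = Add(-3992, Mul(16, Pow(y, 2))))
Add(Function('j')(Mul(-110, -4), 536), Mul(-1, Function('s')(146))) = Add(Add(Pow(536, 2), Pow(Mul(-110, -4), 2), Mul(50, 536), Mul(50, Mul(-110, -4)), Mul(2, 536, Mul(-110, -4))), Mul(-1, Add(-3992, Mul(16, Pow(146, 2))))) = Add(Add(287296, Pow(440, 2), 26800, Mul(50, 440), Mul(2, 536, 440)), Mul(-1, Add(-3992, Mul(16, 21316)))) = Add(Add(287296, 193600, 26800, 22000, 471680), Mul(-1, Add(-3992, 341056))) = Add(1001376, Mul(-1, 337064)) = Add(1001376, -337064) = 664312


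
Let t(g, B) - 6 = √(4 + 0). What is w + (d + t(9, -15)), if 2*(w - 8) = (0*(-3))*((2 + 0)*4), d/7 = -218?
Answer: -1510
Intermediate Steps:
d = -1526 (d = 7*(-218) = -1526)
t(g, B) = 8 (t(g, B) = 6 + √(4 + 0) = 6 + √4 = 6 + 2 = 8)
w = 8 (w = 8 + ((0*(-3))*((2 + 0)*4))/2 = 8 + (0*(2*4))/2 = 8 + (0*8)/2 = 8 + (½)*0 = 8 + 0 = 8)
w + (d + t(9, -15)) = 8 + (-1526 + 8) = 8 - 1518 = -1510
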